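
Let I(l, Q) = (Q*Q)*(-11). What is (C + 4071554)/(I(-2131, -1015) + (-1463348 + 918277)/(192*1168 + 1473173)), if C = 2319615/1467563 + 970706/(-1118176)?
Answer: -5670597440127446836644753/15783136930309340012256224 ≈ -0.35928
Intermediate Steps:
I(l, Q) = -11*Q**2 (I(l, Q) = Q**2*(-11) = -11*Q**2)
C = 584582806381/820496862544 (C = 2319615*(1/1467563) + 970706*(-1/1118176) = 2319615/1467563 - 485353/559088 = 584582806381/820496862544 ≈ 0.71247)
(C + 4071554)/(I(-2131, -1015) + (-1463348 + 918277)/(192*1168 + 1473173)) = (584582806381/820496862544 + 4071554)/(-11*(-1015)**2 + (-1463348 + 918277)/(192*1168 + 1473173)) = 3340697867261279757/(820496862544*(-11*1030225 - 545071/(224256 + 1473173))) = 3340697867261279757/(820496862544*(-11332475 - 545071/1697429)) = 3340697867261279757/(820496862544*(-19236072251846/1697429)) = (3340697867261279757/820496862544)*(-1697429/19236072251846) = -5670597440127446836644753/15783136930309340012256224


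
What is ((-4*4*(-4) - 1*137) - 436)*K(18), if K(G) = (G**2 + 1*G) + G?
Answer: -183240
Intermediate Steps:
K(G) = G**2 + 2*G (K(G) = (G**2 + G) + G = (G + G**2) + G = G**2 + 2*G)
((-4*4*(-4) - 1*137) - 436)*K(18) = ((-4*4*(-4) - 1*137) - 436)*(18*(2 + 18)) = ((-16*(-4) - 137) - 436)*(18*20) = ((64 - 137) - 436)*360 = (-73 - 436)*360 = -509*360 = -183240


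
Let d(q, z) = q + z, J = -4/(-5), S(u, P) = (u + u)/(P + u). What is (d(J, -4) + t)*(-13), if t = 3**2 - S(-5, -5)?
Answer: -312/5 ≈ -62.400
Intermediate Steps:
S(u, P) = 2*u/(P + u) (S(u, P) = (2*u)/(P + u) = 2*u/(P + u))
J = 4/5 (J = -4*(-1/5) = 4/5 ≈ 0.80000)
t = 8 (t = 3**2 - 2*(-5)/(-5 - 5) = 9 - 2*(-5)/(-10) = 9 - 2*(-5)*(-1)/10 = 9 - 1*1 = 9 - 1 = 8)
(d(J, -4) + t)*(-13) = ((4/5 - 4) + 8)*(-13) = (-16/5 + 8)*(-13) = (24/5)*(-13) = -312/5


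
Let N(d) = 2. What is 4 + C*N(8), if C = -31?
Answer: -58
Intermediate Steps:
4 + C*N(8) = 4 - 31*2 = 4 - 62 = -58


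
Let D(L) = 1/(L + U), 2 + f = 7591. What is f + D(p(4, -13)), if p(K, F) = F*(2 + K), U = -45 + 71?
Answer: 394627/52 ≈ 7589.0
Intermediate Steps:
f = 7589 (f = -2 + 7591 = 7589)
U = 26
D(L) = 1/(26 + L) (D(L) = 1/(L + 26) = 1/(26 + L))
f + D(p(4, -13)) = 7589 + 1/(26 - 13*(2 + 4)) = 7589 + 1/(26 - 13*6) = 7589 + 1/(26 - 78) = 7589 + 1/(-52) = 7589 - 1/52 = 394627/52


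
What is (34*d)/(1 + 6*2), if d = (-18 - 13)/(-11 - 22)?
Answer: 1054/429 ≈ 2.4569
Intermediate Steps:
d = 31/33 (d = -31/(-33) = -31*(-1/33) = 31/33 ≈ 0.93939)
(34*d)/(1 + 6*2) = (34*(31/33))/(1 + 6*2) = 1054/(33*(1 + 12)) = (1054/33)/13 = (1054/33)*(1/13) = 1054/429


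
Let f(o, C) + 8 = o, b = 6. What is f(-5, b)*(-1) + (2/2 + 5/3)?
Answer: 47/3 ≈ 15.667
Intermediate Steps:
f(o, C) = -8 + o
f(-5, b)*(-1) + (2/2 + 5/3) = (-8 - 5)*(-1) + (2/2 + 5/3) = -13*(-1) + (2*(½) + 5*(⅓)) = 13 + (1 + 5/3) = 13 + 8/3 = 47/3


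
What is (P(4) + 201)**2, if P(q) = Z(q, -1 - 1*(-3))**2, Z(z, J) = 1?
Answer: 40804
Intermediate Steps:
P(q) = 1 (P(q) = 1**2 = 1)
(P(4) + 201)**2 = (1 + 201)**2 = 202**2 = 40804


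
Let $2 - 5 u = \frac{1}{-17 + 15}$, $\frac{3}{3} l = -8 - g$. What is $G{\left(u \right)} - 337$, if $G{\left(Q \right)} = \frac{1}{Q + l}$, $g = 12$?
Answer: $- \frac{13145}{39} \approx -337.05$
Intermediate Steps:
$l = -20$ ($l = -8 - 12 = -20$)
$u = \frac{1}{2}$ ($u = \frac{2}{5} - \frac{1}{5 \left(-17 + 15\right)} = \frac{2}{5} - \frac{1}{5 \left(-2\right)} = \frac{2}{5} - - \frac{1}{10} = \frac{2}{5} + \frac{1}{10} = \frac{1}{2} \approx 0.5$)
$G{\left(Q \right)} = \frac{1}{-20 + Q}$ ($G{\left(Q \right)} = \frac{1}{Q - 20} = \frac{1}{-20 + Q}$)
$G{\left(u \right)} - 337 = \frac{1}{-20 + \frac{1}{2}} - 337 = \frac{1}{- \frac{39}{2}} - 337 = - \frac{2}{39} - 337 = - \frac{13145}{39}$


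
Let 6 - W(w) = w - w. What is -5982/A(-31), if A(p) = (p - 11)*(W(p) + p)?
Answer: -997/175 ≈ -5.6971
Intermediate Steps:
W(w) = 6 (W(w) = 6 - (w - w) = 6 - 1*0 = 6 + 0 = 6)
A(p) = (-11 + p)*(6 + p) (A(p) = (p - 11)*(6 + p) = (-11 + p)*(6 + p))
-5982/A(-31) = -5982/(-66 + (-31)² - 5*(-31)) = -5982/(-66 + 961 + 155) = -5982/1050 = -5982*1/1050 = -997/175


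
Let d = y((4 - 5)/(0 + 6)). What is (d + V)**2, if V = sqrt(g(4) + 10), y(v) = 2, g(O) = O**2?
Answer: (2 + sqrt(26))**2 ≈ 50.396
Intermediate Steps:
d = 2
V = sqrt(26) (V = sqrt(4**2 + 10) = sqrt(16 + 10) = sqrt(26) ≈ 5.0990)
(d + V)**2 = (2 + sqrt(26))**2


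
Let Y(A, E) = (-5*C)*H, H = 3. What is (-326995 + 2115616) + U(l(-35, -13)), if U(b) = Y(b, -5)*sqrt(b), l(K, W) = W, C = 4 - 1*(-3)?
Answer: 1788621 - 105*I*sqrt(13) ≈ 1.7886e+6 - 378.58*I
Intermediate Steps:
C = 7 (C = 4 + 3 = 7)
Y(A, E) = -105 (Y(A, E) = -5*7*3 = -35*3 = -105)
U(b) = -105*sqrt(b)
(-326995 + 2115616) + U(l(-35, -13)) = (-326995 + 2115616) - 105*I*sqrt(13) = 1788621 - 105*I*sqrt(13)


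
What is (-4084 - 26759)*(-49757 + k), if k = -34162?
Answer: 2588313717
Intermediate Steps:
(-4084 - 26759)*(-49757 + k) = (-4084 - 26759)*(-49757 - 34162) = -30843*(-83919) = 2588313717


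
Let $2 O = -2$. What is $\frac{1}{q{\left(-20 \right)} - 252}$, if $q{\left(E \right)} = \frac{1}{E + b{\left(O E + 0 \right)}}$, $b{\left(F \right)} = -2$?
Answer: $- \frac{22}{5545} \approx -0.0039675$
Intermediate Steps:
$O = -1$ ($O = \frac{1}{2} \left(-2\right) = -1$)
$q{\left(E \right)} = \frac{1}{-2 + E}$ ($q{\left(E \right)} = \frac{1}{E - 2} = \frac{1}{-2 + E}$)
$\frac{1}{q{\left(-20 \right)} - 252} = \frac{1}{\frac{1}{-2 - 20} - 252} = \frac{1}{\frac{1}{-22} - 252} = \frac{1}{- \frac{1}{22} - 252} = \frac{1}{- \frac{5545}{22}} = - \frac{22}{5545}$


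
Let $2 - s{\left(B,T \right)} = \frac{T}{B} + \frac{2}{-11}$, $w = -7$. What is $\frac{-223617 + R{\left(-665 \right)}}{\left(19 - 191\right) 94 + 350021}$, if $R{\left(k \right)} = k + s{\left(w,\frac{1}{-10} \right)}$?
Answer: $- \frac{13284267}{19774370} \approx -0.67179$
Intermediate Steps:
$s{\left(B,T \right)} = \frac{24}{11} - \frac{T}{B}$ ($s{\left(B,T \right)} = 2 - \left(\frac{T}{B} + \frac{2}{-11}\right) = 2 - \left(\frac{T}{B} + 2 \left(- \frac{1}{11}\right)\right) = 2 - \left(\frac{T}{B} - \frac{2}{11}\right) = 2 - \left(- \frac{2}{11} + \frac{T}{B}\right) = 2 + \left(\frac{2}{11} - \frac{T}{B}\right) = \frac{24}{11} - \frac{T}{B}$)
$R{\left(k \right)} = \frac{1669}{770} + k$ ($R{\left(k \right)} = k + \left(\frac{24}{11} - \frac{1}{\left(-10\right) \left(-7\right)}\right) = k + \left(\frac{24}{11} - \left(- \frac{1}{10}\right) \left(- \frac{1}{7}\right)\right) = k + \left(\frac{24}{11} - \frac{1}{70}\right) = k + \frac{1669}{770} = \frac{1669}{770} + k$)
$\frac{-223617 + R{\left(-665 \right)}}{\left(19 - 191\right) 94 + 350021} = \frac{-223617 + \left(\frac{1669}{770} - 665\right)}{\left(19 - 191\right) 94 + 350021} = \frac{-223617 - \frac{510381}{770}}{\left(-172\right) 94 + 350021} = - \frac{172695471}{770 \left(-16168 + 350021\right)} = - \frac{172695471}{770 \cdot 333853} = \left(- \frac{172695471}{770}\right) \frac{1}{333853} = - \frac{13284267}{19774370}$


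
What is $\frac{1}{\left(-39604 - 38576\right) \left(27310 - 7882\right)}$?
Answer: $- \frac{1}{1518881040} \approx -6.5838 \cdot 10^{-10}$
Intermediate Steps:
$\frac{1}{\left(-39604 - 38576\right) \left(27310 - 7882\right)} = \frac{1}{\left(-78180\right) 19428} = \frac{1}{-1518881040} = - \frac{1}{1518881040}$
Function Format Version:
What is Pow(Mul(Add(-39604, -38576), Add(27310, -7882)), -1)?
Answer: Rational(-1, 1518881040) ≈ -6.5838e-10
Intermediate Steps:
Pow(Mul(Add(-39604, -38576), Add(27310, -7882)), -1) = Pow(Mul(-78180, 19428), -1) = Pow(-1518881040, -1) = Rational(-1, 1518881040)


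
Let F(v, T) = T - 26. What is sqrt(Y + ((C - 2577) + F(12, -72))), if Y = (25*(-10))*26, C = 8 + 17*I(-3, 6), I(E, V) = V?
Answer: 7*I*sqrt(185) ≈ 95.21*I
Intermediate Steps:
F(v, T) = -26 + T
C = 110 (C = 8 + 17*6 = 8 + 102 = 110)
Y = -6500 (Y = -250*26 = -6500)
sqrt(Y + ((C - 2577) + F(12, -72))) = sqrt(-6500 + ((110 - 2577) + (-26 - 72))) = sqrt(-6500 + (-2467 - 98)) = sqrt(-6500 - 2565) = sqrt(-9065) = 7*I*sqrt(185)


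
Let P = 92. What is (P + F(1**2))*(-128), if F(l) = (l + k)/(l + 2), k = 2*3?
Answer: -36224/3 ≈ -12075.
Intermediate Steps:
k = 6
F(l) = (6 + l)/(2 + l) (F(l) = (l + 6)/(l + 2) = (6 + l)/(2 + l))
(P + F(1**2))*(-128) = (92 + (6 + 1**2)/(2 + 1**2))*(-128) = (92 + (6 + 1)/(2 + 1))*(-128) = (92 + 7/3)*(-128) = (283/3)*(-128) = -36224/3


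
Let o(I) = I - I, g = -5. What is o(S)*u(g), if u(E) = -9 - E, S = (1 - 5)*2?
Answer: 0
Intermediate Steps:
S = -8 (S = -4*2 = -8)
o(I) = 0
o(S)*u(g) = 0*(-9 - 1*(-5)) = 0*(-9 + 5) = 0*(-4) = 0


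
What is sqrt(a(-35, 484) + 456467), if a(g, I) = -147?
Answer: 8*sqrt(7130) ≈ 675.51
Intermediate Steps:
sqrt(a(-35, 484) + 456467) = sqrt(-147 + 456467) = sqrt(456320) = 8*sqrt(7130)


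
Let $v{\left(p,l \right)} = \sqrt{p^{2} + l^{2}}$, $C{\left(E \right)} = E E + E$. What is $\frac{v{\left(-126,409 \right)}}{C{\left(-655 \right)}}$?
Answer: $\frac{\sqrt{183157}}{428370} \approx 0.00099906$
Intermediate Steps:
$C{\left(E \right)} = E + E^{2}$ ($C{\left(E \right)} = E^{2} + E = E + E^{2}$)
$v{\left(p,l \right)} = \sqrt{l^{2} + p^{2}}$
$\frac{v{\left(-126,409 \right)}}{C{\left(-655 \right)}} = \frac{\sqrt{409^{2} + \left(-126\right)^{2}}}{\left(-655\right) \left(1 - 655\right)} = \frac{\sqrt{167281 + 15876}}{\left(-655\right) \left(-654\right)} = \frac{\sqrt{183157}}{428370}$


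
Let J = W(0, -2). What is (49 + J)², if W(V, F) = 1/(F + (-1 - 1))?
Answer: 38025/16 ≈ 2376.6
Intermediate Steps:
W(V, F) = 1/(-2 + F) (W(V, F) = 1/(F - 2) = 1/(-2 + F))
J = -¼ (J = 1/(-2 - 2) = 1/(-4) = -¼ ≈ -0.25000)
(49 + J)² = (49 - ¼)² = (195/4)² = 38025/16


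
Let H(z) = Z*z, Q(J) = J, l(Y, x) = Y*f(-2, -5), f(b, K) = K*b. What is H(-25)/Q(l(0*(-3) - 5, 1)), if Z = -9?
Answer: -9/2 ≈ -4.5000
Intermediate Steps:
l(Y, x) = 10*Y (l(Y, x) = Y*(-5*(-2)) = Y*10 = 10*Y)
H(z) = -9*z
H(-25)/Q(l(0*(-3) - 5, 1)) = (-9*(-25))/((10*(0*(-3) - 5))) = 225/((10*(0 - 5))) = 225/((10*(-5))) = 225/(-50) = 225*(-1/50) = -9/2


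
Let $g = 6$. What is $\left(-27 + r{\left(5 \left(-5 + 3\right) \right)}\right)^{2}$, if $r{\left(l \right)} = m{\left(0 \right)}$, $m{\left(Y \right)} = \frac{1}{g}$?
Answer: $\frac{25921}{36} \approx 720.03$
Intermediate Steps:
$m{\left(Y \right)} = \frac{1}{6}$
$r{\left(l \right)} = \frac{1}{6}$
$\left(-27 + r{\left(5 \left(-5 + 3\right) \right)}\right)^{2} = \left(-27 + \frac{1}{6}\right)^{2} = \left(- \frac{161}{6}\right)^{2} = \frac{25921}{36}$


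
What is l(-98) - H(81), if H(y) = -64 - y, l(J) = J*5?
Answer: -345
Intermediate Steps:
l(J) = 5*J
l(-98) - H(81) = 5*(-98) - (-64 - 1*81) = -490 - (-64 - 81) = -490 - 1*(-145) = -490 + 145 = -345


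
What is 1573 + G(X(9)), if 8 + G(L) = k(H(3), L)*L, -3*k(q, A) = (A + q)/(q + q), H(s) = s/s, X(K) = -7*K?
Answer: 914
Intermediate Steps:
H(s) = 1
k(q, A) = -(A + q)/(6*q) (k(q, A) = -(A + q)/(3*(q + q)) = -(A + q)/(3*(2*q)) = -(A + q)*1/(2*q)/3 = -(A + q)/(6*q))
G(L) = -8 + L*(-1/6 - L/6) (G(L) = -8 + ((1/6)*(-L - 1*1)/1)*L = -8 + ((1/6)*1*(-L - 1))*L = -8 + ((1/6)*1*(-1 - L))*L = -8 + (-1/6 - L/6)*L = -8 + L*(-1/6 - L/6))
1573 + G(X(9)) = 1573 + (-8 - (-7*9)*(1 - 7*9)/6) = 1573 + (-8 - 1/6*(-63)*(1 - 63)) = 1573 + (-8 - 1/6*(-63)*(-62)) = 1573 + (-8 - 651) = 1573 - 659 = 914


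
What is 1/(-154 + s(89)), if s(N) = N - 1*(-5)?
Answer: -1/60 ≈ -0.016667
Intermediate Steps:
s(N) = 5 + N (s(N) = N + 5 = 5 + N)
1/(-154 + s(89)) = 1/(-154 + (5 + 89)) = 1/(-154 + 94) = 1/(-60) = -1/60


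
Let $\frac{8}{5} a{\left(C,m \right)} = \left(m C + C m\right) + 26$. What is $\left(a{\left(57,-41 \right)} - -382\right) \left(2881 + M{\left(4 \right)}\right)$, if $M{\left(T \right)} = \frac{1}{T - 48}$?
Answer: $- \frac{319823049}{44} \approx -7.2687 \cdot 10^{6}$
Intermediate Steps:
$M{\left(T \right)} = \frac{1}{-48 + T}$
$a{\left(C,m \right)} = \frac{65}{4} + \frac{5 C m}{4}$ ($a{\left(C,m \right)} = \frac{5 \left(\left(m C + C m\right) + 26\right)}{8} = \frac{5 \left(\left(C m + C m\right) + 26\right)}{8} = \frac{5 \left(2 C m + 26\right)}{8} = \frac{5 \left(26 + 2 C m\right)}{8} = \frac{65}{4} + \frac{5 C m}{4}$)
$\left(a{\left(57,-41 \right)} - -382\right) \left(2881 + M{\left(4 \right)}\right) = \left(\left(\frac{65}{4} + \frac{5}{4} \cdot 57 \left(-41\right)\right) - -382\right) \left(2881 + \frac{1}{-48 + 4}\right) = \left(\left(\frac{65}{4} - \frac{11685}{4}\right) + \left(-786 + 1168\right)\right) \left(2881 + \frac{1}{-44}\right) = \left(-2905 + 382\right) \left(2881 - \frac{1}{44}\right) = \left(-2523\right) \frac{126763}{44} = - \frac{319823049}{44}$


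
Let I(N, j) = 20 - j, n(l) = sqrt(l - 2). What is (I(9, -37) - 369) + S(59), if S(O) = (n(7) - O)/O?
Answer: -313 + sqrt(5)/59 ≈ -312.96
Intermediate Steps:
n(l) = sqrt(-2 + l)
S(O) = (sqrt(5) - O)/O (S(O) = (sqrt(-2 + 7) - O)/O = (sqrt(5) - O)/O)
(I(9, -37) - 369) + S(59) = ((20 - 1*(-37)) - 369) + (sqrt(5) - 1*59)/59 = ((20 + 37) - 369) + (sqrt(5) - 59)/59 = (57 - 369) + (-59 + sqrt(5))/59 = -312 + (-1 + sqrt(5)/59) = -313 + sqrt(5)/59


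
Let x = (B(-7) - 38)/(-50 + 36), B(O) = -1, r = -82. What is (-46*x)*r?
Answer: 73554/7 ≈ 10508.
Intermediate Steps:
x = 39/14 (x = (-1 - 38)/(-50 + 36) = -39/(-14) = -39*(-1/14) = 39/14 ≈ 2.7857)
(-46*x)*r = -46*39/14*(-82) = -897/7*(-82) = 73554/7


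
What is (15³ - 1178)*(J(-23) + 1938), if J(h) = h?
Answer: 4207255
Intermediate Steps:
(15³ - 1178)*(J(-23) + 1938) = (15³ - 1178)*(-23 + 1938) = (3375 - 1178)*1915 = 2197*1915 = 4207255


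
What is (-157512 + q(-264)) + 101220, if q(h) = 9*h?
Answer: -58668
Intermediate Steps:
(-157512 + q(-264)) + 101220 = (-157512 + 9*(-264)) + 101220 = (-157512 - 2376) + 101220 = -159888 + 101220 = -58668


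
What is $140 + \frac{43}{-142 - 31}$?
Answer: $\frac{24177}{173} \approx 139.75$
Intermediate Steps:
$140 + \frac{43}{-142 - 31} = 140 + \frac{43}{-173} = 140 + 43 \left(- \frac{1}{173}\right) = 140 - \frac{43}{173} = \frac{24177}{173}$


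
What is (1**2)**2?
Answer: 1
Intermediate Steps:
(1**2)**2 = 1**2 = 1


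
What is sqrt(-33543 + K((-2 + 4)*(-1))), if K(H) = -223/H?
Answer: I*sqrt(133726)/2 ≈ 182.84*I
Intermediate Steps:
sqrt(-33543 + K((-2 + 4)*(-1))) = sqrt(-33543 - 223*(-1/(-2 + 4))) = sqrt(-33543 - 223/(2*(-1))) = sqrt(-33543 - 223/(-2)) = sqrt(-33543 - 223*(-1/2)) = sqrt(-33543 + 223/2) = sqrt(-66863/2) = I*sqrt(133726)/2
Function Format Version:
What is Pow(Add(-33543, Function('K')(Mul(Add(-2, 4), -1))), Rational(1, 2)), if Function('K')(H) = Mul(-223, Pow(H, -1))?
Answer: Mul(Rational(1, 2), I, Pow(133726, Rational(1, 2))) ≈ Mul(182.84, I)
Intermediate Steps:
Pow(Add(-33543, Function('K')(Mul(Add(-2, 4), -1))), Rational(1, 2)) = Pow(Add(-33543, Mul(-223, Pow(Mul(Add(-2, 4), -1), -1))), Rational(1, 2)) = Pow(Add(-33543, Mul(-223, Pow(Mul(2, -1), -1))), Rational(1, 2)) = Pow(Add(-33543, Mul(-223, Pow(-2, -1))), Rational(1, 2)) = Pow(Add(-33543, Mul(-223, Rational(-1, 2))), Rational(1, 2)) = Pow(Add(-33543, Rational(223, 2)), Rational(1, 2)) = Pow(Rational(-66863, 2), Rational(1, 2)) = Mul(Rational(1, 2), I, Pow(133726, Rational(1, 2)))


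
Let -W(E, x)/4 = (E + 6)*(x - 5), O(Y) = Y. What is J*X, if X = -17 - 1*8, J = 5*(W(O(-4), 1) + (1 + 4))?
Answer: -4625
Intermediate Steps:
W(E, x) = -4*(-5 + x)*(6 + E) (W(E, x) = -4*(E + 6)*(x - 5) = -4*(6 + E)*(-5 + x) = -4*(-5 + x)*(6 + E))
J = 185 (J = 5*((120 - 24*1 + 20*(-4) - 4*(-4)*1) + (1 + 4)) = 5*((120 - 24 - 80 + 16) + 5) = 5*(32 + 5) = 5*37 = 185)
X = -25 (X = -17 - 8 = -25)
J*X = 185*(-25) = -4625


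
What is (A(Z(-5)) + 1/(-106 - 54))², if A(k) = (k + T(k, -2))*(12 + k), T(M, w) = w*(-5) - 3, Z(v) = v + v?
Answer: 923521/25600 ≈ 36.075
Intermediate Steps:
Z(v) = 2*v
T(M, w) = -3 - 5*w (T(M, w) = -5*w - 3 = -3 - 5*w)
A(k) = (7 + k)*(12 + k) (A(k) = (k + (-3 - 5*(-2)))*(12 + k) = (k + (-3 + 10))*(12 + k) = (k + 7)*(12 + k) = (7 + k)*(12 + k))
(A(Z(-5)) + 1/(-106 - 54))² = ((84 + (2*(-5))² + 19*(2*(-5))) + 1/(-106 - 54))² = ((84 + (-10)² + 19*(-10)) + 1/(-160))² = ((84 + 100 - 190) - 1/160)² = (-6 - 1/160)² = (-961/160)² = 923521/25600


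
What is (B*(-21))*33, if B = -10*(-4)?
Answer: -27720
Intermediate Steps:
B = 40
(B*(-21))*33 = (40*(-21))*33 = -840*33 = -27720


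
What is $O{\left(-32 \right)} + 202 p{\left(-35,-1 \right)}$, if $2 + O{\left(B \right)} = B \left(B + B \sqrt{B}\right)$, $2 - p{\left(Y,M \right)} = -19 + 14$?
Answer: $2436 + 4096 i \sqrt{2} \approx 2436.0 + 5792.6 i$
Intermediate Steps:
$p{\left(Y,M \right)} = 7$ ($p{\left(Y,M \right)} = 2 - \left(-19 + 14\right) = 2 - -5 = 2 + 5 = 7$)
$O{\left(B \right)} = -2 + B \left(B + B^{\frac{3}{2}}\right)$ ($O{\left(B \right)} = -2 + B \left(B + B \sqrt{B}\right) = -2 + B \left(B + B^{\frac{3}{2}}\right)$)
$O{\left(-32 \right)} + 202 p{\left(-35,-1 \right)} = \left(-2 + \left(-32\right)^{2} + \left(-32\right)^{\frac{5}{2}}\right) + 202 \cdot 7 = \left(-2 + 1024 + 4096 i \sqrt{2}\right) + 1414 = \left(1022 + 4096 i \sqrt{2}\right) + 1414 = 2436 + 4096 i \sqrt{2}$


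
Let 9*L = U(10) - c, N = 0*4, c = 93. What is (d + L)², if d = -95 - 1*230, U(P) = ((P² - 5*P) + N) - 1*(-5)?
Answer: 8779369/81 ≈ 1.0839e+5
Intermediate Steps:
N = 0
U(P) = 5 + P² - 5*P (U(P) = ((P² - 5*P) + 0) - 1*(-5) = (P² - 5*P) + 5 = 5 + P² - 5*P)
L = -38/9 (L = ((5 + 10² - 5*10) - 1*93)/9 = ((5 + 100 - 50) - 93)/9 = (55 - 93)/9 = (⅑)*(-38) = -38/9 ≈ -4.2222)
d = -325 (d = -95 - 230 = -325)
(d + L)² = (-325 - 38/9)² = (-2963/9)² = 8779369/81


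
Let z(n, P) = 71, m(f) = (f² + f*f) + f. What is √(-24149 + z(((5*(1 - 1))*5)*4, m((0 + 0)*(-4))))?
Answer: I*√24078 ≈ 155.17*I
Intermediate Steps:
m(f) = f + 2*f² (m(f) = (f² + f²) + f = 2*f² + f = f + 2*f²)
√(-24149 + z(((5*(1 - 1))*5)*4, m((0 + 0)*(-4)))) = √(-24149 + 71) = √(-24078) = I*√24078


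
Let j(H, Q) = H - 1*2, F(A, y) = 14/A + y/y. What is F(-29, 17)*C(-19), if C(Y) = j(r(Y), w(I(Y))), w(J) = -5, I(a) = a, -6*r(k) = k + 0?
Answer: 35/58 ≈ 0.60345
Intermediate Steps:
F(A, y) = 1 + 14/A (F(A, y) = 14/A + 1 = 1 + 14/A)
r(k) = -k/6 (r(k) = -(k + 0)/6 = -k/6)
j(H, Q) = -2 + H (j(H, Q) = H - 2 = -2 + H)
C(Y) = -2 - Y/6
F(-29, 17)*C(-19) = ((14 - 29)/(-29))*(-2 - 1/6*(-19)) = (-1/29*(-15))*(-2 + 19/6) = (15/29)*(7/6) = 35/58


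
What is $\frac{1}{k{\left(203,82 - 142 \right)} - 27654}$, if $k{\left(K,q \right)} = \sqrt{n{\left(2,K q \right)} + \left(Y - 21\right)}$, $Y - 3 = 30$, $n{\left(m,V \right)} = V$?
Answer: $- \frac{4609}{127459314} - \frac{13 i \sqrt{2}}{127459314} \approx -3.6161 \cdot 10^{-5} - 1.4424 \cdot 10^{-7} i$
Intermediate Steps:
$Y = 33$ ($Y = 3 + 30 = 33$)
$k{\left(K,q \right)} = \sqrt{12 + K q}$ ($k{\left(K,q \right)} = \sqrt{K q + \left(33 - 21\right)} = \sqrt{K q + 12} = \sqrt{12 + K q}$)
$\frac{1}{k{\left(203,82 - 142 \right)} - 27654} = \frac{1}{\sqrt{12 + 203 \left(82 - 142\right)} - 27654} = \frac{1}{\sqrt{12 + 203 \left(-60\right)} - 27654} = \frac{1}{\sqrt{12 - 12180} - 27654} = \frac{1}{\sqrt{-12168} - 27654} = \frac{1}{78 i \sqrt{2} - 27654} = \frac{1}{-27654 + 78 i \sqrt{2}}$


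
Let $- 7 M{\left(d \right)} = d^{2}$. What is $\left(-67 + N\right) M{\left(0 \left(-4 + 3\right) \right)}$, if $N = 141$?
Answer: $0$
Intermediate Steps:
$M{\left(d \right)} = - \frac{d^{2}}{7}$
$\left(-67 + N\right) M{\left(0 \left(-4 + 3\right) \right)} = \left(-67 + 141\right) \left(- \frac{\left(0 \left(-4 + 3\right)\right)^{2}}{7}\right) = 74 \left(- \frac{\left(0 \left(-1\right)\right)^{2}}{7}\right) = 74 \left(- \frac{0^{2}}{7}\right) = 74 \left(\left(- \frac{1}{7}\right) 0\right) = 74 \cdot 0 = 0$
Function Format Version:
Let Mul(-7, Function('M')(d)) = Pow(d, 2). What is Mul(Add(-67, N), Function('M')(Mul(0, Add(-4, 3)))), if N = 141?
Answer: 0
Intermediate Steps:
Function('M')(d) = Mul(Rational(-1, 7), Pow(d, 2))
Mul(Add(-67, N), Function('M')(Mul(0, Add(-4, 3)))) = Mul(Add(-67, 141), Mul(Rational(-1, 7), Pow(Mul(0, Add(-4, 3)), 2))) = Mul(74, Mul(Rational(-1, 7), Pow(Mul(0, -1), 2))) = Mul(74, Mul(Rational(-1, 7), Pow(0, 2))) = Mul(74, Mul(Rational(-1, 7), 0)) = Mul(74, 0) = 0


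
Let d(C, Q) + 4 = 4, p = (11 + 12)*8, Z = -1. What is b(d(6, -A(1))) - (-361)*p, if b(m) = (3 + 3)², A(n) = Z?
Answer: 66460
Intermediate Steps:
A(n) = -1
p = 184 (p = 23*8 = 184)
d(C, Q) = 0 (d(C, Q) = -4 + 4 = 0)
b(m) = 36 (b(m) = 6² = 36)
b(d(6, -A(1))) - (-361)*p = 36 - (-361)*184 = 36 - 361*(-184) = 36 + 66424 = 66460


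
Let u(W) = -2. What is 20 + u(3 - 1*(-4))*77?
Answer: -134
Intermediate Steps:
20 + u(3 - 1*(-4))*77 = 20 - 2*77 = 20 - 154 = -134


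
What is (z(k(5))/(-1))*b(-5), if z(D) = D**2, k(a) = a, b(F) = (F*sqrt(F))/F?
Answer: -25*I*sqrt(5) ≈ -55.902*I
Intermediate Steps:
b(F) = sqrt(F) (b(F) = F**(3/2)/F = sqrt(F))
(z(k(5))/(-1))*b(-5) = (5**2/(-1))*sqrt(-5) = (-1*25)*(I*sqrt(5)) = -25*I*sqrt(5)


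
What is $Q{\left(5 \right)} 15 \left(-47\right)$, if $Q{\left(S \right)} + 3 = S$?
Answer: $-1410$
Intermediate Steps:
$Q{\left(S \right)} = -3 + S$
$Q{\left(5 \right)} 15 \left(-47\right) = \left(-3 + 5\right) 15 \left(-47\right) = 2 \left(-705\right) = -1410$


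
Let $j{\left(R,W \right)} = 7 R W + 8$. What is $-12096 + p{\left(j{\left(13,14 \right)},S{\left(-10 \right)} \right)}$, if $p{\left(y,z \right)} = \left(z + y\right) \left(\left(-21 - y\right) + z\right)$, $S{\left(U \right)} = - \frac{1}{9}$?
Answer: $- \frac{136285712}{81} \approx -1.6825 \cdot 10^{6}$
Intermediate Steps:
$j{\left(R,W \right)} = 8 + 7 R W$ ($j{\left(R,W \right)} = 7 R W + 8 = 8 + 7 R W$)
$S{\left(U \right)} = - \frac{1}{9}$ ($S{\left(U \right)} = \left(-1\right) \frac{1}{9} = - \frac{1}{9}$)
$p{\left(y,z \right)} = \left(y + z\right) \left(-21 + z - y\right)$
$-12096 + p{\left(j{\left(13,14 \right)},S{\left(-10 \right)} \right)} = -12096 - \left(- \frac{7}{3} - \frac{1}{81} + \left(8 + 7 \cdot 13 \cdot 14\right)^{2} + 21 \left(8 + 7 \cdot 13 \cdot 14\right)\right) = -12096 + \left(\frac{1}{81} - \left(8 + 1274\right)^{2} - 21 \left(8 + 1274\right) + \frac{7}{3}\right) = -12096 + \left(\frac{1}{81} - 1282^{2} - 26922 + \frac{7}{3}\right) = -12096 + \left(\frac{1}{81} - 1643524 - 26922 + \frac{7}{3}\right) = -12096 - \frac{135305936}{81} = - \frac{136285712}{81}$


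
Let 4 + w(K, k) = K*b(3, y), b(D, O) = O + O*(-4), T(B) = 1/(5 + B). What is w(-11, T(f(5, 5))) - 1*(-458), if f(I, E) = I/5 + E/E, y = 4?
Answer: 586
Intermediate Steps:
f(I, E) = 1 + I/5 (f(I, E) = I*(⅕) + 1 = I/5 + 1 = 1 + I/5)
b(D, O) = -3*O (b(D, O) = O - 4*O = -3*O)
w(K, k) = -4 - 12*K (w(K, k) = -4 + K*(-3*4) = -4 + K*(-12) = -4 - 12*K)
w(-11, T(f(5, 5))) - 1*(-458) = (-4 - 12*(-11)) - 1*(-458) = (-4 + 132) + 458 = 128 + 458 = 586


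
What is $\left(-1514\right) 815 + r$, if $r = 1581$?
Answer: $-1232329$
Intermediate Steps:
$\left(-1514\right) 815 + r = \left(-1514\right) 815 + 1581 = -1233910 + 1581 = -1232329$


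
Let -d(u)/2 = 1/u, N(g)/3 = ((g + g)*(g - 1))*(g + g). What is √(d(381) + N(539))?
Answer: √272264490694974/381 ≈ 43308.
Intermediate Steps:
N(g) = 12*g²*(-1 + g) (N(g) = 3*(((g + g)*(g - 1))*(g + g)) = 3*(((2*g)*(-1 + g))*(2*g)) = 3*((2*g*(-1 + g))*(2*g)) = 3*(4*g²*(-1 + g)) = 12*g²*(-1 + g))
d(u) = -2/u
√(d(381) + N(539)) = √(-2/381 + 12*539²*(-1 + 539)) = √(-2*1/381 + 12*290521*538) = √(-2/381 + 1875603576) = √(714604962454/381) = √272264490694974/381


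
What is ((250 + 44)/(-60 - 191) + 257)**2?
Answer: 4123309369/63001 ≈ 65448.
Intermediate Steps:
((250 + 44)/(-60 - 191) + 257)**2 = (294/(-251) + 257)**2 = (294*(-1/251) + 257)**2 = (-294/251 + 257)**2 = (64213/251)**2 = 4123309369/63001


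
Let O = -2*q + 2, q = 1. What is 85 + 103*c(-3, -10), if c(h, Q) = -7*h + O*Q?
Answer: 2248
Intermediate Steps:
O = 0 (O = -2*1 + 2 = -2 + 2 = 0)
c(h, Q) = -7*h (c(h, Q) = -7*h + 0*Q = -7*h + 0 = -7*h)
85 + 103*c(-3, -10) = 85 + 103*(-7*(-3)) = 85 + 103*21 = 85 + 2163 = 2248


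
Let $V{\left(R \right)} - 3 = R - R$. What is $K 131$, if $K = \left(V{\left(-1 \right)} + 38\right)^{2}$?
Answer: $220211$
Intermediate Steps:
$V{\left(R \right)} = 3$ ($V{\left(R \right)} = 3 + \left(R - R\right) = 3 + 0 = 3$)
$K = 1681$ ($K = \left(3 + 38\right)^{2} = 41^{2} = 1681$)
$K 131 = 1681 \cdot 131 = 220211$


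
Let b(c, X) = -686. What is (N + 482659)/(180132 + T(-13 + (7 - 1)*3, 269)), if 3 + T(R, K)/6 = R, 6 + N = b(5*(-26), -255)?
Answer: 481967/180144 ≈ 2.6755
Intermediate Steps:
N = -692 (N = -6 - 686 = -692)
T(R, K) = -18 + 6*R
(N + 482659)/(180132 + T(-13 + (7 - 1)*3, 269)) = (-692 + 482659)/(180132 + (-18 + 6*(-13 + (7 - 1)*3))) = 481967/(180132 + (-18 + 6*(-13 + 6*3))) = 481967/(180132 + (-18 + 6*(-13 + 18))) = 481967/(180132 + (-18 + 6*5)) = 481967/(180132 + (-18 + 30)) = 481967/(180132 + 12) = 481967/180144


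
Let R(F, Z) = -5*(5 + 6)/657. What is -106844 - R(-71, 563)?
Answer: -70196453/657 ≈ -1.0684e+5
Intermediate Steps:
R(F, Z) = -55/657 (R(F, Z) = -5*11*(1/657) = -55*1/657 = -55/657)
-106844 - R(-71, 563) = -106844 - 1*(-55/657) = -106844 + 55/657 = -70196453/657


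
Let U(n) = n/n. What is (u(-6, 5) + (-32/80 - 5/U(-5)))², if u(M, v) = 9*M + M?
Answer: 106929/25 ≈ 4277.2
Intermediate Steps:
u(M, v) = 10*M
U(n) = 1
(u(-6, 5) + (-32/80 - 5/U(-5)))² = (10*(-6) + (-32/80 - 5/1))² = (-60 + (-32*1/80 - 5*1))² = (-60 + (-⅖ - 5))² = (-60 - 27/5)² = (-327/5)² = 106929/25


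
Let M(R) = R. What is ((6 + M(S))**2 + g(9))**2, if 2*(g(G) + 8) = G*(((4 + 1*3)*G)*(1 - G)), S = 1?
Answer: 4959529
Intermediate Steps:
g(G) = -8 + 7*G**2*(1 - G)/2 (g(G) = -8 + (G*(((4 + 1*3)*G)*(1 - G)))/2 = -8 + (G*(((4 + 3)*G)*(1 - G)))/2 = -8 + (G*((7*G)*(1 - G)))/2 = -8 + (G*(7*G*(1 - G)))/2 = -8 + (7*G**2*(1 - G))/2 = -8 + 7*G**2*(1 - G)/2)
((6 + M(S))**2 + g(9))**2 = ((6 + 1)**2 + (-8 - 7/2*9**3 + (7/2)*9**2))**2 = (7**2 + (-8 - 7/2*729 + (7/2)*81))**2 = (49 + (-8 - 5103/2 + 567/2))**2 = (49 - 2276)**2 = (-2227)**2 = 4959529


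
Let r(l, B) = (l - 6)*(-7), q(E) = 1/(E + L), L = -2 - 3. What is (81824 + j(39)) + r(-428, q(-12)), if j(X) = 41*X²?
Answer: 147223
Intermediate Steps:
L = -5
q(E) = 1/(-5 + E) (q(E) = 1/(E - 5) = 1/(-5 + E))
r(l, B) = 42 - 7*l (r(l, B) = (-6 + l)*(-7) = 42 - 7*l)
(81824 + j(39)) + r(-428, q(-12)) = (81824 + 41*39²) + (42 - 7*(-428)) = (81824 + 41*1521) + (42 + 2996) = (81824 + 62361) + 3038 = 144185 + 3038 = 147223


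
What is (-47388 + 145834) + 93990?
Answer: 192436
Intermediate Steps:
(-47388 + 145834) + 93990 = 98446 + 93990 = 192436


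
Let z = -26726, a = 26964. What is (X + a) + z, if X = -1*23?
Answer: 215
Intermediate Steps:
X = -23
(X + a) + z = (-23 + 26964) - 26726 = 26941 - 26726 = 215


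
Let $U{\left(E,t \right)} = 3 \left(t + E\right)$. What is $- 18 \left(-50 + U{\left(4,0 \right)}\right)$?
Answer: $684$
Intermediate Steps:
$U{\left(E,t \right)} = 3 E + 3 t$ ($U{\left(E,t \right)} = 3 \left(E + t\right) = 3 E + 3 t$)
$- 18 \left(-50 + U{\left(4,0 \right)}\right) = - 18 \left(-50 + \left(3 \cdot 4 + 3 \cdot 0\right)\right) = - 18 \left(-50 + \left(12 + 0\right)\right) = - 18 \left(-50 + 12\right) = \left(-18\right) \left(-38\right) = 684$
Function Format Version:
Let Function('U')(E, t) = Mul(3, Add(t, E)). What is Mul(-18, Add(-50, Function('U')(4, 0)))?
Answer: 684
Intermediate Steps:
Function('U')(E, t) = Add(Mul(3, E), Mul(3, t)) (Function('U')(E, t) = Mul(3, Add(E, t)) = Add(Mul(3, E), Mul(3, t)))
Mul(-18, Add(-50, Function('U')(4, 0))) = Mul(-18, Add(-50, Add(Mul(3, 4), Mul(3, 0)))) = Mul(-18, Add(-50, Add(12, 0))) = Mul(-18, Add(-50, 12)) = Mul(-18, -38) = 684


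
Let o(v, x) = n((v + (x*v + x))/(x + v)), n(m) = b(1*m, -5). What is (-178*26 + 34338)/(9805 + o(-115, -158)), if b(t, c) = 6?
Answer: 29710/9811 ≈ 3.0282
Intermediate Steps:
n(m) = 6
o(v, x) = 6
(-178*26 + 34338)/(9805 + o(-115, -158)) = (-178*26 + 34338)/(9805 + 6) = (-4628 + 34338)/9811 = 29710*(1/9811) = 29710/9811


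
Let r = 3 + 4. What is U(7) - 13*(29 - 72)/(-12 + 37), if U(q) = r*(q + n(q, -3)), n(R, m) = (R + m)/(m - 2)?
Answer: 1644/25 ≈ 65.760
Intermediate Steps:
n(R, m) = (R + m)/(-2 + m)
r = 7
U(q) = 21/5 + 28*q/5 (U(q) = 7*(q + (q - 3)/(-2 - 3)) = 7*(q + (-3 + q)/(-5)) = 7*(q - (-3 + q)/5) = 7*(q + (3/5 - q/5)) = 7*(3/5 + 4*q/5) = 21/5 + 28*q/5)
U(7) - 13*(29 - 72)/(-12 + 37) = (21/5 + (28/5)*7) - 13*(29 - 72)/(-12 + 37) = (21/5 + 196/5) - (-559)/25 = 217/5 - (-559)/25 = 217/5 - 13*(-43/25) = 217/5 + 559/25 = 1644/25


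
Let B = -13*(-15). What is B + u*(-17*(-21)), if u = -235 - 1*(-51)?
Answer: -65493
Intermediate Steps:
u = -184 (u = -235 + 51 = -184)
B = 195
B + u*(-17*(-21)) = 195 - (-3128)*(-21) = 195 - 184*357 = 195 - 65688 = -65493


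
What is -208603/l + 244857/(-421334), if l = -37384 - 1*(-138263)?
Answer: -112592465705/42503752586 ≈ -2.6490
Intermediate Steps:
l = 100879 (l = -37384 + 138263 = 100879)
-208603/l + 244857/(-421334) = -208603/100879 + 244857/(-421334) = -208603*1/100879 + 244857*(-1/421334) = -208603/100879 - 244857/421334 = -112592465705/42503752586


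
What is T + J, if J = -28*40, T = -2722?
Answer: -3842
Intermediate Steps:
J = -1120
T + J = -2722 - 1120 = -3842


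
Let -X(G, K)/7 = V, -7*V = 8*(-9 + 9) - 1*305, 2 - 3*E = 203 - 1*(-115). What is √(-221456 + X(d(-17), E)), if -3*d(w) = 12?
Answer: I*√221761 ≈ 470.92*I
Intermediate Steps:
d(w) = -4 (d(w) = -⅓*12 = -4)
E = -316/3 (E = ⅔ - (203 - 1*(-115))/3 = ⅔ - (203 + 115)/3 = ⅔ - ⅓*318 = ⅔ - 106 = -316/3 ≈ -105.33)
V = 305/7 (V = -(8*(-9 + 9) - 1*305)/7 = -(8*0 - 305)/7 = -(0 - 305)/7 = -⅐*(-305) = 305/7 ≈ 43.571)
X(G, K) = -305 (X(G, K) = -7*305/7 = -305)
√(-221456 + X(d(-17), E)) = √(-221456 - 305) = √(-221761) = I*√221761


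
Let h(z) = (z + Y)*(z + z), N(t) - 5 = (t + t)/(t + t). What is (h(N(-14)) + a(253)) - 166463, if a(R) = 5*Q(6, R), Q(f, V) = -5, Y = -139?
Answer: -168084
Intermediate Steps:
N(t) = 6 (N(t) = 5 + (t + t)/(t + t) = 5 + (2*t)/((2*t)) = 5 + (2*t)*(1/(2*t)) = 5 + 1 = 6)
h(z) = 2*z*(-139 + z) (h(z) = (z - 139)*(z + z) = (-139 + z)*(2*z) = 2*z*(-139 + z))
a(R) = -25 (a(R) = 5*(-5) = -25)
(h(N(-14)) + a(253)) - 166463 = (2*6*(-139 + 6) - 25) - 166463 = (2*6*(-133) - 25) - 166463 = (-1596 - 25) - 166463 = -1621 - 166463 = -168084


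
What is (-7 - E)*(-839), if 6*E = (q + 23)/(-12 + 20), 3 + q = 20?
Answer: 39433/6 ≈ 6572.2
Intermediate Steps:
q = 17 (q = -3 + 20 = 17)
E = ⅚ (E = ((17 + 23)/(-12 + 20))/6 = (40/8)/6 = (40*(⅛))/6 = (⅙)*5 = ⅚ ≈ 0.83333)
(-7 - E)*(-839) = (-7 - 1*⅚)*(-839) = (-7 - ⅚)*(-839) = -47/6*(-839) = 39433/6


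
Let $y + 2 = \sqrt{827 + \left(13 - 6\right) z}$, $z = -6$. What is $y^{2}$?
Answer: $\left(2 - \sqrt{785}\right)^{2} \approx 676.93$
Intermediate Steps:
$y = -2 + \sqrt{785}$ ($y = -2 + \sqrt{827 + \left(13 - 6\right) \left(-6\right)} = -2 + \sqrt{827 + 7 \left(-6\right)} = -2 + \sqrt{827 - 42} = -2 + \sqrt{785} \approx 26.018$)
$y^{2} = \left(-2 + \sqrt{785}\right)^{2}$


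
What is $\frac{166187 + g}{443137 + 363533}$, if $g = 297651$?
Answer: $\frac{231919}{403335} \approx 0.575$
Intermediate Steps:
$\frac{166187 + g}{443137 + 363533} = \frac{166187 + 297651}{443137 + 363533} = \frac{463838}{806670} = 463838 \cdot \frac{1}{806670} = \frac{231919}{403335}$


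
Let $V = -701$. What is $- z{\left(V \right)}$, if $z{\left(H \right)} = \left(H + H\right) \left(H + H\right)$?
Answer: $-1965604$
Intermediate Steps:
$z{\left(H \right)} = 4 H^{2}$ ($z{\left(H \right)} = 2 H 2 H = 4 H^{2}$)
$- z{\left(V \right)} = - 4 \left(-701\right)^{2} = - 4 \cdot 491401 = \left(-1\right) 1965604 = -1965604$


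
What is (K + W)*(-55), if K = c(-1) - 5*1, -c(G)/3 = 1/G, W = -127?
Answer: 7095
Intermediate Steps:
c(G) = -3/G
K = -2 (K = -3/(-1) - 5*1 = -3*(-1) - 5 = 3 - 5 = -2)
(K + W)*(-55) = (-2 - 127)*(-55) = -129*(-55) = 7095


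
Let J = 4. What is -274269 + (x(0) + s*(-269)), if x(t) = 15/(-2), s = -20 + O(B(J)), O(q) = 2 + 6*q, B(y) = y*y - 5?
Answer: -574377/2 ≈ -2.8719e+5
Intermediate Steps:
B(y) = -5 + y**2 (B(y) = y**2 - 5 = -5 + y**2)
s = 48 (s = -20 + (2 + 6*(-5 + 4**2)) = -20 + (2 + 6*(-5 + 16)) = -20 + (2 + 6*11) = -20 + (2 + 66) = -20 + 68 = 48)
x(t) = -15/2 (x(t) = 15*(-1/2) = -15/2)
-274269 + (x(0) + s*(-269)) = -274269 + (-15/2 + 48*(-269)) = -274269 + (-15/2 - 12912) = -274269 - 25839/2 = -574377/2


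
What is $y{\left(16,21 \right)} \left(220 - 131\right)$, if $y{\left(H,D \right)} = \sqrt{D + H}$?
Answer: $89 \sqrt{37} \approx 541.37$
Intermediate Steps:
$y{\left(16,21 \right)} \left(220 - 131\right) = \sqrt{21 + 16} \left(220 - 131\right) = \sqrt{37} \cdot 89 = 89 \sqrt{37}$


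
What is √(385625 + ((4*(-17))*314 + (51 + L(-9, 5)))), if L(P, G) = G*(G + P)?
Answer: 4*√22769 ≈ 603.58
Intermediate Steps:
√(385625 + ((4*(-17))*314 + (51 + L(-9, 5)))) = √(385625 + ((4*(-17))*314 + (51 + 5*(5 - 9)))) = √(385625 + (-68*314 + (51 + 5*(-4)))) = √(385625 + (-21352 + (51 - 20))) = √(385625 + (-21352 + 31)) = √(385625 - 21321) = √364304 = 4*√22769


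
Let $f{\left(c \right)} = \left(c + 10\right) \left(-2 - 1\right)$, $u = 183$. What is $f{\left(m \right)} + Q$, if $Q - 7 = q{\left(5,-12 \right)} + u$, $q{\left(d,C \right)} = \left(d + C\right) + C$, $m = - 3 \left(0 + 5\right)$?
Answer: $186$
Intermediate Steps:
$m = -15$ ($m = \left(-3\right) 5 = -15$)
$q{\left(d,C \right)} = d + 2 C$ ($q{\left(d,C \right)} = \left(C + d\right) + C = d + 2 C$)
$f{\left(c \right)} = -30 - 3 c$ ($f{\left(c \right)} = \left(10 + c\right) \left(-3\right) = -30 - 3 c$)
$Q = 171$ ($Q = 7 + \left(\left(5 + 2 \left(-12\right)\right) + 183\right) = 7 + \left(\left(5 - 24\right) + 183\right) = 7 + \left(-19 + 183\right) = 7 + 164 = 171$)
$f{\left(m \right)} + Q = \left(-30 - -45\right) + 171 = \left(-30 + 45\right) + 171 = 15 + 171 = 186$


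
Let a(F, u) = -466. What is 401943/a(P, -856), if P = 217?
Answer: -401943/466 ≈ -862.54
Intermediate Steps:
401943/a(P, -856) = 401943/(-466) = 401943*(-1/466) = -401943/466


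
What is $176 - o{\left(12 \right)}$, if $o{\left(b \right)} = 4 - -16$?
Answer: $156$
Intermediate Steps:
$o{\left(b \right)} = 20$ ($o{\left(b \right)} = 4 + 16 = 20$)
$176 - o{\left(12 \right)} = 176 - 20 = 156$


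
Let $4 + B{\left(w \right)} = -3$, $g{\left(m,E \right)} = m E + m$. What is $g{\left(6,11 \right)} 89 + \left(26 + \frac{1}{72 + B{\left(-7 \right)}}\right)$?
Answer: $\frac{418211}{65} \approx 6434.0$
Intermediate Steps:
$g{\left(m,E \right)} = m + E m$ ($g{\left(m,E \right)} = E m + m = m + E m$)
$B{\left(w \right)} = -7$ ($B{\left(w \right)} = -4 - 3 = -7$)
$g{\left(6,11 \right)} 89 + \left(26 + \frac{1}{72 + B{\left(-7 \right)}}\right) = 6 \left(1 + 11\right) 89 + \left(26 + \frac{1}{72 - 7}\right) = 6 \cdot 12 \cdot 89 + \left(26 + \frac{1}{65}\right) = 72 \cdot 89 + \left(26 + \frac{1}{65}\right) = 6408 + \frac{1691}{65} = \frac{418211}{65}$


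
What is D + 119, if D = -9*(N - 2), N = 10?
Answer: 47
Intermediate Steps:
D = -72 (D = -9*(10 - 2) = -9*8 = -72)
D + 119 = -72 + 119 = 47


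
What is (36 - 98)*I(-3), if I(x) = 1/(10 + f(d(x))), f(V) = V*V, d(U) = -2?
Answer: -31/7 ≈ -4.4286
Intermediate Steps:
f(V) = V²
I(x) = 1/14 (I(x) = 1/(10 + (-2)²) = 1/(10 + 4) = 1/14)
(36 - 98)*I(-3) = (36 - 98)*(1/14) = -62*1/14 = -31/7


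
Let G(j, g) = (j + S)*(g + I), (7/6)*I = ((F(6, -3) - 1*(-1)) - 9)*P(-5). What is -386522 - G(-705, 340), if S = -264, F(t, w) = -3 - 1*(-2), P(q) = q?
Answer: -137804/7 ≈ -19686.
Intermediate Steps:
F(t, w) = -1 (F(t, w) = -3 + 2 = -1)
I = 270/7 (I = 6*(((-1 - 1*(-1)) - 9)*(-5))/7 = 6*(((-1 + 1) - 9)*(-5))/7 = 6*((0 - 9)*(-5))/7 = 6*(-9*(-5))/7 = (6/7)*45 = 270/7 ≈ 38.571)
G(j, g) = (-264 + j)*(270/7 + g) (G(j, g) = (j - 264)*(g + 270/7) = (-264 + j)*(270/7 + g))
-386522 - G(-705, 340) = -386522 - (-71280/7 - 264*340 + (270/7)*(-705) + 340*(-705)) = -386522 - (-71280/7 - 89760 - 190350/7 - 239700) = -386522 - 1*(-2567850/7) = -386522 + 2567850/7 = -137804/7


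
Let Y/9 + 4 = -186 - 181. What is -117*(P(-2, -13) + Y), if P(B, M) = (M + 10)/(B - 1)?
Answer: 390546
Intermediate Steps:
Y = -3339 (Y = -36 + 9*(-186 - 181) = -36 + 9*(-367) = -36 - 3303 = -3339)
P(B, M) = (10 + M)/(-1 + B)
-117*(P(-2, -13) + Y) = -117*((10 - 13)/(-1 - 2) - 3339) = -117*(-3/(-3) - 3339) = -117*(-1/3*(-3) - 3339) = -117*(1 - 3339) = -117*(-3338) = 390546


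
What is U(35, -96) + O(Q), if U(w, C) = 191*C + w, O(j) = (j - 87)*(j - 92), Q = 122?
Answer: -17251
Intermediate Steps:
O(j) = (-92 + j)*(-87 + j) (O(j) = (-87 + j)*(-92 + j) = (-92 + j)*(-87 + j))
U(w, C) = w + 191*C
U(35, -96) + O(Q) = (35 + 191*(-96)) + (8004 + 122**2 - 179*122) = (35 - 18336) + (8004 + 14884 - 21838) = -18301 + 1050 = -17251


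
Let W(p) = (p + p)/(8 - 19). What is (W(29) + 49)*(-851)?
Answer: -409331/11 ≈ -37212.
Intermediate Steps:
W(p) = -2*p/11 (W(p) = (2*p)/(-11) = (2*p)*(-1/11) = -2*p/11)
(W(29) + 49)*(-851) = (-2/11*29 + 49)*(-851) = (-58/11 + 49)*(-851) = (481/11)*(-851) = -409331/11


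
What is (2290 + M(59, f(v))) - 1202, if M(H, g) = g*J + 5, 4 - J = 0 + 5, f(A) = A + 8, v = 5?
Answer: 1080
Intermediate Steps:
f(A) = 8 + A
J = -1 (J = 4 - (0 + 5) = 4 - 1*5 = 4 - 5 = -1)
M(H, g) = 5 - g (M(H, g) = g*(-1) + 5 = -g + 5 = 5 - g)
(2290 + M(59, f(v))) - 1202 = (2290 + (5 - (8 + 5))) - 1202 = (2290 + (5 - 1*13)) - 1202 = (2290 + (5 - 13)) - 1202 = (2290 - 8) - 1202 = 2282 - 1202 = 1080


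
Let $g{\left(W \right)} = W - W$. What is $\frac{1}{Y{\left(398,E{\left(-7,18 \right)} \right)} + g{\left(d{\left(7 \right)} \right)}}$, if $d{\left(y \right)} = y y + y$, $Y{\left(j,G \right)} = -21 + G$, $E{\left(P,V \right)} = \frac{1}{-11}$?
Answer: $- \frac{11}{232} \approx -0.047414$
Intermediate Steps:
$E{\left(P,V \right)} = - \frac{1}{11}$
$d{\left(y \right)} = y + y^{2}$ ($d{\left(y \right)} = y^{2} + y = y + y^{2}$)
$g{\left(W \right)} = 0$
$\frac{1}{Y{\left(398,E{\left(-7,18 \right)} \right)} + g{\left(d{\left(7 \right)} \right)}} = \frac{1}{\left(-21 - \frac{1}{11}\right) + 0} = \frac{1}{- \frac{232}{11} + 0} = \frac{1}{- \frac{232}{11}} = - \frac{11}{232}$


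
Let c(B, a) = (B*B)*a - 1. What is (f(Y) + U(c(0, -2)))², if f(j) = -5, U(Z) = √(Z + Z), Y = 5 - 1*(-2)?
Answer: (5 - I*√2)² ≈ 23.0 - 14.142*I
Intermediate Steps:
c(B, a) = -1 + a*B² (c(B, a) = B²*a - 1 = a*B² - 1 = -1 + a*B²)
Y = 7 (Y = 5 + 2 = 7)
U(Z) = √2*√Z (U(Z) = √(2*Z) = √2*√Z)
(f(Y) + U(c(0, -2)))² = (-5 + √2*√(-1 - 2*0²))² = (-5 + √2*√(-1 - 2*0))² = (-5 + √2*√(-1 + 0))² = (-5 + √2*√(-1))² = (-5 + √2*I)² = (-5 + I*√2)²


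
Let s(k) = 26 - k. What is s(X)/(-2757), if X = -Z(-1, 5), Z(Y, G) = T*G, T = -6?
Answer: 4/2757 ≈ 0.0014509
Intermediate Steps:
Z(Y, G) = -6*G
X = 30 (X = -(-6)*5 = -1*(-30) = 30)
s(X)/(-2757) = (26 - 1*30)/(-2757) = (26 - 30)*(-1/2757) = -4*(-1/2757) = 4/2757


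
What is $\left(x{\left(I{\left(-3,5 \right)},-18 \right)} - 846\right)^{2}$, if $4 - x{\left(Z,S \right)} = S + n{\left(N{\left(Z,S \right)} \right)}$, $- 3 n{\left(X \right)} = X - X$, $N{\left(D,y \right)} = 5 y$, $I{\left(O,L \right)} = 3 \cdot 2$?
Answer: $678976$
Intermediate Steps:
$I{\left(O,L \right)} = 6$
$n{\left(X \right)} = 0$ ($n{\left(X \right)} = - \frac{X - X}{3} = \left(- \frac{1}{3}\right) 0 = 0$)
$x{\left(Z,S \right)} = 4 - S$ ($x{\left(Z,S \right)} = 4 - \left(S + 0\right) = 4 - S$)
$\left(x{\left(I{\left(-3,5 \right)},-18 \right)} - 846\right)^{2} = \left(\left(4 - -18\right) - 846\right)^{2} = \left(\left(4 + 18\right) - 846\right)^{2} = \left(22 - 846\right)^{2} = \left(-824\right)^{2} = 678976$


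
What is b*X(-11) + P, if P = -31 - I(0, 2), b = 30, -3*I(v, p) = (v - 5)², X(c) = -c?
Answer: 922/3 ≈ 307.33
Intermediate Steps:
I(v, p) = -(-5 + v)²/3 (I(v, p) = -(v - 5)²/3 = -(-5 + v)²/3)
P = -68/3 (P = -31 - (-1)*(-5 + 0)²/3 = -31 - (-1)*(-5)²/3 = -31 - (-1)*25/3 = -31 - 1*(-25/3) = -31 + 25/3 = -68/3 ≈ -22.667)
b*X(-11) + P = 30*(-1*(-11)) - 68/3 = 30*11 - 68/3 = 330 - 68/3 = 922/3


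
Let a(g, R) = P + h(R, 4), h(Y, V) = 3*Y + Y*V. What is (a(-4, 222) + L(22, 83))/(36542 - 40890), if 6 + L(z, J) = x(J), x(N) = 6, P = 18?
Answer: -393/1087 ≈ -0.36155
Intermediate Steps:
h(Y, V) = 3*Y + V*Y
L(z, J) = 0 (L(z, J) = -6 + 6 = 0)
a(g, R) = 18 + 7*R (a(g, R) = 18 + R*(3 + 4) = 18 + R*7 = 18 + 7*R)
(a(-4, 222) + L(22, 83))/(36542 - 40890) = ((18 + 7*222) + 0)/(36542 - 40890) = ((18 + 1554) + 0)/(-4348) = (1572 + 0)*(-1/4348) = 1572*(-1/4348) = -393/1087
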